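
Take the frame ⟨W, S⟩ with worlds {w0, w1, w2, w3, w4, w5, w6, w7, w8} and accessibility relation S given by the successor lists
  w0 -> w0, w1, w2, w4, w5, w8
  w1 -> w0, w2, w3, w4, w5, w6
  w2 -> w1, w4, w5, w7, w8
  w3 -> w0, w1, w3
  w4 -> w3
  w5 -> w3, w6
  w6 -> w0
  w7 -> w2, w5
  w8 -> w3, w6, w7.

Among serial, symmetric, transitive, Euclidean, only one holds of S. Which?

serial

Serial: yes — every world has a successor (e.g. w0 S w0).
Symmetric: no — w0 S w2 but not w2 S w0.
Transitive: no — w0 S w1 and w1 S w3, but not w0 S w3.
Euclidean: no — w0 S w1 and w0 S w8, but not w1 S w8.
Only serial holds.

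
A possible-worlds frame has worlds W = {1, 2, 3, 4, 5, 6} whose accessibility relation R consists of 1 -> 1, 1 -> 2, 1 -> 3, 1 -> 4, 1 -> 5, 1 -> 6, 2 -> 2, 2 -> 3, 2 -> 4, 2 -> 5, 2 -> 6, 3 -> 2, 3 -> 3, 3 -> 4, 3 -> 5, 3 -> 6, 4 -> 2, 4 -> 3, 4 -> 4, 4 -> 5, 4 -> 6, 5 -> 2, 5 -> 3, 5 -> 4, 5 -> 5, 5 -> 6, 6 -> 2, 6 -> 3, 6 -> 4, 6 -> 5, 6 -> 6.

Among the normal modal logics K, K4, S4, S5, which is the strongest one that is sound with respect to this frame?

S4

Transitive (axiom 4): yes — every two-step R-path is closed by a direct edge.
Reflexive (axiom T): yes — every world is R-related to itself.
Euclidean (axiom 5): no — 1 R 2 and 1 R 1, but not 2 R 1.
So F validates K, K4, S4; S5 would additionally require R to be Euclidean. The strongest is S4.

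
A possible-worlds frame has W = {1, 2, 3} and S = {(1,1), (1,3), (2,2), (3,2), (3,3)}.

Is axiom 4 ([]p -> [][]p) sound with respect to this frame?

The schema 4 characterises exactly the transitive frames.
Transitive: no — 1 S 3 and 3 S 2, but not 1 S 2.

No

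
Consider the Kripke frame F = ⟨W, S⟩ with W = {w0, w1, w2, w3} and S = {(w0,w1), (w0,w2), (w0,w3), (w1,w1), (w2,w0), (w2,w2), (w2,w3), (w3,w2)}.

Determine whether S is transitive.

No

Transitive: no — w2 S w0 and w0 S w1, but not w2 S w1.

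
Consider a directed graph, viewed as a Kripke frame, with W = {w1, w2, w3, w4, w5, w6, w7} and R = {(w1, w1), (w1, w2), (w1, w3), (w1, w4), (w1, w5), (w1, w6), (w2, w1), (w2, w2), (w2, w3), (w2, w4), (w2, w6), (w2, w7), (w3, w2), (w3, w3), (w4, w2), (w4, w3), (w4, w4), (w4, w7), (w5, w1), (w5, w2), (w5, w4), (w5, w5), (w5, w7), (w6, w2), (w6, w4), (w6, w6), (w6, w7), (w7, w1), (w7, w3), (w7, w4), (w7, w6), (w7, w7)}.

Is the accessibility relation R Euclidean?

No

Euclidean: no — w1 R w2 and w1 R w5, but not w2 R w5.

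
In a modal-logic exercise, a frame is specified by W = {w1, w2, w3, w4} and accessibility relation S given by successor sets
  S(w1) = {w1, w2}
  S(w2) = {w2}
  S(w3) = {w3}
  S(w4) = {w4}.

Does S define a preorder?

Reflexive: yes — every world is S-related to itself.
Transitive: yes — every two-step S-path is closed by a direct edge.
So S is a preorder.

Yes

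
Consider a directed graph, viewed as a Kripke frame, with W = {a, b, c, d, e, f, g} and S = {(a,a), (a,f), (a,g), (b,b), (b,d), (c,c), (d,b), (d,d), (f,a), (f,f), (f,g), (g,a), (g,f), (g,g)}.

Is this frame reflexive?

Reflexive: no — e is not related to itself.

No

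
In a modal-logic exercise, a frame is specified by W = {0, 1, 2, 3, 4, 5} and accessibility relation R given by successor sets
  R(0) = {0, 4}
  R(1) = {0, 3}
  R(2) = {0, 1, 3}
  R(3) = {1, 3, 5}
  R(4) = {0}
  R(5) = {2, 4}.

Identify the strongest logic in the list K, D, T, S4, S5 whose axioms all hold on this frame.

Serial (axiom D): yes — every world has a successor (e.g. 0 R 0).
Reflexive (axiom T): no — 1 is not related to itself.
Transitive (axiom 4): no — 1 R 0 and 0 R 4, but not 1 R 4.
Euclidean (axiom 5): no — 1 R 0 and 1 R 3, but not 0 R 3.
So F validates K, D; T would additionally require R to be reflexive. The strongest is D.

D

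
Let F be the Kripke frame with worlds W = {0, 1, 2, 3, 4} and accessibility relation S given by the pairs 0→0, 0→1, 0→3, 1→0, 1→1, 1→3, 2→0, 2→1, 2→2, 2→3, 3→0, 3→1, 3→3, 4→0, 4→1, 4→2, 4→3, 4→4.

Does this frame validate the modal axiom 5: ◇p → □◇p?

No

By correspondence theory, 5 is valid on a frame iff S is Euclidean.
Euclidean: no — 4 S 0 and 4 S 2, but not 0 S 2.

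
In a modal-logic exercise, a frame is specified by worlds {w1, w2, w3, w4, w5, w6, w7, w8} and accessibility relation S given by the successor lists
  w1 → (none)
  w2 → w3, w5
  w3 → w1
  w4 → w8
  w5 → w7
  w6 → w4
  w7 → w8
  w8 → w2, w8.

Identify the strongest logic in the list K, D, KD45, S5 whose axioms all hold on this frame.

K

Serial (axiom D): no — w1 has no S-successor.
Euclidean (axiom 5): no — w2 S w3 and w2 S w5, but not w3 S w5.
Transitive (axiom 4): no — w2 S w3 and w3 S w1, but not w2 S w1.
Reflexive (axiom T): no — w1 is not related to itself.
So F validates K; D would additionally require S to be serial. The strongest is K.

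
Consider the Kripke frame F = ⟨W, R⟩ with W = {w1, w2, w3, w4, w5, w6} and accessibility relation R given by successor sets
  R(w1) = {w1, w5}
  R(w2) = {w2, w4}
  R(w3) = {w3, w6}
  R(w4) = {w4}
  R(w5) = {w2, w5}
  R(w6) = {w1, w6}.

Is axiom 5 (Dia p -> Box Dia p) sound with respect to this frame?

No

By correspondence theory, 5 is valid on a frame iff R is Euclidean.
Euclidean: no — w1 R w5 and w1 R w1, but not w5 R w1.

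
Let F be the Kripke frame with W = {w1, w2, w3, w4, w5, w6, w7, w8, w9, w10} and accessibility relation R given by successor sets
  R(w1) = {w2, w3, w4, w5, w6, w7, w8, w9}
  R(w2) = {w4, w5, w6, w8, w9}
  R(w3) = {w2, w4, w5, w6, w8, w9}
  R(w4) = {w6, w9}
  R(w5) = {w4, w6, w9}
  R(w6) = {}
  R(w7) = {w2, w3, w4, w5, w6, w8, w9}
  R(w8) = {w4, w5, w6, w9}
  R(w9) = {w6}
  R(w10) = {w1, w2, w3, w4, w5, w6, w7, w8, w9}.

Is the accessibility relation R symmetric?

No

Symmetric: no — w1 R w2 but not w2 R w1.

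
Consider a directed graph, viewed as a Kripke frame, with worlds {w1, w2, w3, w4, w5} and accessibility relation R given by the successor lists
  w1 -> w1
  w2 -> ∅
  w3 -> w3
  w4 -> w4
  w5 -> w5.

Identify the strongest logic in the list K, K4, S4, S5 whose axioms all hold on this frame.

Transitive (axiom 4): yes — every two-step R-path is closed by a direct edge.
Reflexive (axiom T): no — w2 is not related to itself.
Euclidean (axiom 5): yes — any two successors of a common world are R-related.
So F validates K, K4; S4 would additionally require R to be reflexive. The strongest is K4.

K4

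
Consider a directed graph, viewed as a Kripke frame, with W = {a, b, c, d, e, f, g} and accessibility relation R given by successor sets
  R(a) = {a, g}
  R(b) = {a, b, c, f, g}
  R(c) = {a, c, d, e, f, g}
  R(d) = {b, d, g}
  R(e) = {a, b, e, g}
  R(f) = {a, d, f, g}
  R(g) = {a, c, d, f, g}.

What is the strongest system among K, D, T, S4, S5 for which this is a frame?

Serial (axiom D): yes — every world has a successor (e.g. a R a).
Reflexive (axiom T): yes — every world is R-related to itself.
Transitive (axiom 4): no — a R g and g R c, but not a R c.
Euclidean (axiom 5): no — b R a and b R c, but not a R c.
So F validates K, D, T; S4 would additionally require R to be transitive. The strongest is T.

T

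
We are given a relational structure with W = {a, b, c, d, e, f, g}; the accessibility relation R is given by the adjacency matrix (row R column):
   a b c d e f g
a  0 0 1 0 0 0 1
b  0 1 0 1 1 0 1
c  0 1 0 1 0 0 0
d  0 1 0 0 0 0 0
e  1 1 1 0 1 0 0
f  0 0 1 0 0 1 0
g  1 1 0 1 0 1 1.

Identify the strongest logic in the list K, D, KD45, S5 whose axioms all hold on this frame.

Serial (axiom D): yes — every world has a successor (e.g. a R c).
Euclidean (axiom 5): no — a R c and a R g, but not c R g.
Transitive (axiom 4): no — a R c and c R b, but not a R b.
Reflexive (axiom T): no — a is not related to itself.
So F validates K, D; KD45 would additionally require R to be Euclidean and transitive. The strongest is D.

D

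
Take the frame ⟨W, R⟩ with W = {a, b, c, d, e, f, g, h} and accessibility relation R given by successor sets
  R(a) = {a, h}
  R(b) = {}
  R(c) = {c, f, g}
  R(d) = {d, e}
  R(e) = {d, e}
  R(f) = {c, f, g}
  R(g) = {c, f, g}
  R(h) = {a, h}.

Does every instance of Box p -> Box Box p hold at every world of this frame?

Yes

The schema 4 characterises exactly the transitive frames.
Transitive: yes — every two-step R-path is closed by a direct edge.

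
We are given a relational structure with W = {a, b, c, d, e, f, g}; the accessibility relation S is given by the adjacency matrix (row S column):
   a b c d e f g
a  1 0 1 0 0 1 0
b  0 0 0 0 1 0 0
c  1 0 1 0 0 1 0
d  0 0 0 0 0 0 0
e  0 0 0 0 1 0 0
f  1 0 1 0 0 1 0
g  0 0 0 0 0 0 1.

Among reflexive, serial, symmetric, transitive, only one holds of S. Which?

transitive

Reflexive: no — b is not related to itself.
Serial: no — d has no S-successor.
Symmetric: no — b S e but not e S b.
Transitive: yes — every two-step S-path is closed by a direct edge.
Only transitive holds.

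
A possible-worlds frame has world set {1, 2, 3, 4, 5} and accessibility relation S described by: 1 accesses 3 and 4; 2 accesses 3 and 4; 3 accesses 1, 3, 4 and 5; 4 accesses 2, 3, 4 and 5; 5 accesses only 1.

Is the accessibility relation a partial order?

Reflexive: no — 1 is not related to itself.
Transitive: no — 1 S 3 and 3 S 5, but not 1 S 5.
Antisymmetric: no — 1 S 3 and 3 S 1 with 1 ≠ 3.
So S is not a partial order.

No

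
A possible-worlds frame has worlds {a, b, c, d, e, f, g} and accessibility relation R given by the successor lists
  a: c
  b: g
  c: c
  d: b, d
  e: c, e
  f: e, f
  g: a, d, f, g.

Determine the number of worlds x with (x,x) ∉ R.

2

Enumerating: a, b.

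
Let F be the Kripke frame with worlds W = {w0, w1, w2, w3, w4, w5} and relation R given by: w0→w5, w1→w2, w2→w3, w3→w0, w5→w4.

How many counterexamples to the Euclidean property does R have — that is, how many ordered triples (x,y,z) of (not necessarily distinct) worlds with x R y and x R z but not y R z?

Enumerating: (w0,w5,w5), (w1,w2,w2), (w2,w3,w3), (w3,w0,w0), (w5,w4,w4).

5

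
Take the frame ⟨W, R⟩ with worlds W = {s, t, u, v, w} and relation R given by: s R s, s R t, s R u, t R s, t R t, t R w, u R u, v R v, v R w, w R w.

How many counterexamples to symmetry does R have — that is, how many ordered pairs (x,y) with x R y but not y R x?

3

Enumerating: (s,u), (t,w), (v,w).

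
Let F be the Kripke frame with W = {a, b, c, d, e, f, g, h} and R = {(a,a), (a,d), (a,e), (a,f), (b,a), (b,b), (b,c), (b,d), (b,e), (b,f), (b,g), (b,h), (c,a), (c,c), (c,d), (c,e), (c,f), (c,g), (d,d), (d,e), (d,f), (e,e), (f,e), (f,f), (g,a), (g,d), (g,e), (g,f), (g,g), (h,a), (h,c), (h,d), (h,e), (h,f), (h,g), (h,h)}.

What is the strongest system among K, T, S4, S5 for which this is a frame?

S4

Reflexive (axiom T): yes — every world is R-related to itself.
Transitive (axiom 4): yes — every two-step R-path is closed by a direct edge.
Euclidean (axiom 5): no — a R e and a R d, but not e R d.
So F validates K, T, S4; S5 would additionally require R to be Euclidean. The strongest is S4.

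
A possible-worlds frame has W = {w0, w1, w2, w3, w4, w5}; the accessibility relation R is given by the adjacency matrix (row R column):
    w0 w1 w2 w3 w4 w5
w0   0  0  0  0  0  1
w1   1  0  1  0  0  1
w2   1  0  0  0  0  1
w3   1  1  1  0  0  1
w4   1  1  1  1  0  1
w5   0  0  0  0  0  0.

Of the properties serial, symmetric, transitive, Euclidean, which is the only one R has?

Serial: no — w5 has no R-successor.
Symmetric: no — w0 R w5 but not w5 R w0.
Transitive: yes — every two-step R-path is closed by a direct edge.
Euclidean: no — w1 R w0 and w1 R w2, but not w0 R w2.
Only transitive holds.

transitive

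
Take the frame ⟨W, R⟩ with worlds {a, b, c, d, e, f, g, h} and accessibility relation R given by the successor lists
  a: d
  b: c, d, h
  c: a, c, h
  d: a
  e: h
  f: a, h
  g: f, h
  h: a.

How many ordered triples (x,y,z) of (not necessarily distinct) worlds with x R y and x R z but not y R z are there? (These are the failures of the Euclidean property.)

Enumerating: (a,d,d), (b,c,d), (b,d,c), (b,d,d), (b,d,h), (b,h,c), (b,h,d), (b,h,h), (c,a,a), (c,a,c), (c,a,h), (c,h,c), … and 10 more.
Total: 22.

22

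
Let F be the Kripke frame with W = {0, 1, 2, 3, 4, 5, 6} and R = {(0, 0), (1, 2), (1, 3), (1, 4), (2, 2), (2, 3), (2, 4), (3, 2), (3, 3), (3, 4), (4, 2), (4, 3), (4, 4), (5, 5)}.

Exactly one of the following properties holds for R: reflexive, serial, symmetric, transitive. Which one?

Reflexive: no — 1 is not related to itself.
Serial: no — 6 has no R-successor.
Symmetric: no — 1 R 2 but not 2 R 1.
Transitive: yes — every two-step R-path is closed by a direct edge.
Only transitive holds.

transitive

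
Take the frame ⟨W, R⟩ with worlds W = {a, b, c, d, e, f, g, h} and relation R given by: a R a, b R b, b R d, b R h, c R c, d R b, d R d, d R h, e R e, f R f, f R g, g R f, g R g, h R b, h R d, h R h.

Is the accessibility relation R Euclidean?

Euclidean: yes — any two successors of a common world are R-related.

Yes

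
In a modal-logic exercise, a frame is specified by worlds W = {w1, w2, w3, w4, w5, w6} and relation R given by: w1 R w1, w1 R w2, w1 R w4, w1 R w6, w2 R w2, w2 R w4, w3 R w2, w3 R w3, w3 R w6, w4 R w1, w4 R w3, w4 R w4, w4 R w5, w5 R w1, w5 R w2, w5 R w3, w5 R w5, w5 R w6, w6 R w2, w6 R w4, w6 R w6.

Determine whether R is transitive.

Transitive: no — w1 R w4 and w4 R w3, but not w1 R w3.

No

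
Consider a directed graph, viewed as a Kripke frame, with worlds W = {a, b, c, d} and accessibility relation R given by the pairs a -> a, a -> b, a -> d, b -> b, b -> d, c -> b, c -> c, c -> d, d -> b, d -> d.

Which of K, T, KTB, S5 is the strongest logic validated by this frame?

T

Reflexive (axiom T): yes — every world is R-related to itself.
Symmetric (axiom B): no — a R b but not b R a.
Euclidean (axiom 5): no — a R b and a R a, but not b R a.
So F validates K, T; KTB would additionally require R to be symmetric. The strongest is T.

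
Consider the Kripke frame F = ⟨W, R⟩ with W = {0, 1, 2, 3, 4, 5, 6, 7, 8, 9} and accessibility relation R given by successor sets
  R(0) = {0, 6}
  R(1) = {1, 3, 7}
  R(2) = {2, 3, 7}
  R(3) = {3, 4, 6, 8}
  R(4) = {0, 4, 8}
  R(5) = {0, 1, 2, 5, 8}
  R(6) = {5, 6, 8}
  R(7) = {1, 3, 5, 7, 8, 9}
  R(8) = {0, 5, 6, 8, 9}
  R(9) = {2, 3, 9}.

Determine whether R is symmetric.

No

Symmetric: no — 0 R 6 but not 6 R 0.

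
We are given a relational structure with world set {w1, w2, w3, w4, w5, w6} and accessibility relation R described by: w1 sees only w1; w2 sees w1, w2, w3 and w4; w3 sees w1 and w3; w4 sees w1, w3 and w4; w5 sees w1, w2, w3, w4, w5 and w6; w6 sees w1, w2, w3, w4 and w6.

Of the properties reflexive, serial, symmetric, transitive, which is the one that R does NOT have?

symmetric

Reflexive: yes — every world is R-related to itself.
Serial: yes — every world has a successor (e.g. w1 R w1).
Symmetric: no — w2 R w1 but not w1 R w2.
Transitive: yes — every two-step R-path is closed by a direct edge.
Only symmetric fails.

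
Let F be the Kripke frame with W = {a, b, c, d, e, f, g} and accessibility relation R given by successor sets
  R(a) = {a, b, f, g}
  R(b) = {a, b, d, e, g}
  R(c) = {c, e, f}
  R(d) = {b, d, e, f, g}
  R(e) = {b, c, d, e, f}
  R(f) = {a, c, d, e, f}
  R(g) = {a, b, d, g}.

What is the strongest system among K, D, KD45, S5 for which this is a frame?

Serial (axiom D): yes — every world has a successor (e.g. a R a).
Euclidean (axiom 5): no — a R b and a R f, but not b R f.
Transitive (axiom 4): no — a R b and b R d, but not a R d.
Reflexive (axiom T): yes — every world is R-related to itself.
So F validates K, D; KD45 would additionally require R to be Euclidean and transitive. The strongest is D.

D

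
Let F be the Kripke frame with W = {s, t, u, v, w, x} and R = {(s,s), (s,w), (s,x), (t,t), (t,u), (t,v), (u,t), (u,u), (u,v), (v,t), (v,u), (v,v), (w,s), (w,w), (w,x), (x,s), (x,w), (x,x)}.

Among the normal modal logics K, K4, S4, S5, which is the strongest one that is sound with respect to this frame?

S5

Transitive (axiom 4): yes — every two-step R-path is closed by a direct edge.
Reflexive (axiom T): yes — every world is R-related to itself.
Euclidean (axiom 5): yes — any two successors of a common world are R-related.
So F validates K, K4, S4, S5. The strongest is S5.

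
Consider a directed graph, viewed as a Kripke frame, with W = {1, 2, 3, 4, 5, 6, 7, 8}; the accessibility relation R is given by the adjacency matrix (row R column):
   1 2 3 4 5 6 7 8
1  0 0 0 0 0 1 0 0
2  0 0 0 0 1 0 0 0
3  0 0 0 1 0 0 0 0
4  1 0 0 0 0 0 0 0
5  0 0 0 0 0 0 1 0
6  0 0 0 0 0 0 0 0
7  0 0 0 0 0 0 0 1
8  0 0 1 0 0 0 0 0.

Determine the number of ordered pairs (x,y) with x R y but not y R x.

7

Enumerating: (1,6), (2,5), (3,4), (4,1), (5,7), (7,8), (8,3).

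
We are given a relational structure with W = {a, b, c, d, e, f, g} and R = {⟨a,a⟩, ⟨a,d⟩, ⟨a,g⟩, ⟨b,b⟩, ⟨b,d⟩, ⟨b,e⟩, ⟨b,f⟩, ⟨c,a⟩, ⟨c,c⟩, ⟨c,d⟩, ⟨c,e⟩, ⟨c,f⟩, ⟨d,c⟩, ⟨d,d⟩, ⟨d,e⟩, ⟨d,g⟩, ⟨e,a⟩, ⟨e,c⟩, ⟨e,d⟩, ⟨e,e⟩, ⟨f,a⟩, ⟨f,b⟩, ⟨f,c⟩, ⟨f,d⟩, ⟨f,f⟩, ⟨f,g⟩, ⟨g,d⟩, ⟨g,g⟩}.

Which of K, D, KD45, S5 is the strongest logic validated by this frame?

D

Serial (axiom D): yes — every world has a successor (e.g. a R a).
Euclidean (axiom 5): no — b R d and b R f, but not d R f.
Transitive (axiom 4): no — a R d and d R c, but not a R c.
Reflexive (axiom T): yes — every world is R-related to itself.
So F validates K, D; KD45 would additionally require R to be Euclidean and transitive. The strongest is D.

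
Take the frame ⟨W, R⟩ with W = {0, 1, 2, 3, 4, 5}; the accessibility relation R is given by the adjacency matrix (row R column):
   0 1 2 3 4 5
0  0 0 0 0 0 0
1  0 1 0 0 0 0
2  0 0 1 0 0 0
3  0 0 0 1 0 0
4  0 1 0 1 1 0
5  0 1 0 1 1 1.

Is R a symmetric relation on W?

Symmetric: no — 4 R 1 but not 1 R 4.

No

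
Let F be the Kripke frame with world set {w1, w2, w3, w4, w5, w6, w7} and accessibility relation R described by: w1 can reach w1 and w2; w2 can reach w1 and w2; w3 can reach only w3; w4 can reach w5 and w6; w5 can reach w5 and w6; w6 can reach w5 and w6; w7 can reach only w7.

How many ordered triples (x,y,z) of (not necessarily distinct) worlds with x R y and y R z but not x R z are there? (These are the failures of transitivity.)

0

R is transitive; there are no such tuples.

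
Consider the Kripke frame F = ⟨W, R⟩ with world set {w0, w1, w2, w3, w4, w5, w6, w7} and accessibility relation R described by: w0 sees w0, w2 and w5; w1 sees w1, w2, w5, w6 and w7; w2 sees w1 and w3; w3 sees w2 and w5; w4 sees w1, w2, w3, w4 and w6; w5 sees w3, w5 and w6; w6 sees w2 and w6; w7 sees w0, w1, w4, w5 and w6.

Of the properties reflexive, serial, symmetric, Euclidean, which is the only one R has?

Reflexive: no — w2 is not related to itself.
Serial: yes — every world has a successor (e.g. w0 R w0).
Symmetric: no — w0 R w2 but not w2 R w0.
Euclidean: no — w0 R w2 and w0 R w5, but not w2 R w5.
Only serial holds.

serial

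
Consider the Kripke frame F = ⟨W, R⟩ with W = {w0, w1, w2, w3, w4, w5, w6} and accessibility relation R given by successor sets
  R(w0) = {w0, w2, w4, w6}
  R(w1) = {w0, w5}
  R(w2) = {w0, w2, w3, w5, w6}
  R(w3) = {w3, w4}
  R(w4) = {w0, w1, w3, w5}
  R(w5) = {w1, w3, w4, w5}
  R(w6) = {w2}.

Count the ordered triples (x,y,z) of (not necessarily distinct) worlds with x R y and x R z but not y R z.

Enumerating: (w0,w2,w4), (w0,w4,w2), (w0,w4,w4), (w0,w4,w6), (w0,w6,w0), (w0,w6,w4), (w0,w6,w6), (w1,w0,w5), (w1,w5,w0), (w2,w0,w3), (w2,w0,w5), (w2,w3,w0), … and 26 more.
Total: 38.

38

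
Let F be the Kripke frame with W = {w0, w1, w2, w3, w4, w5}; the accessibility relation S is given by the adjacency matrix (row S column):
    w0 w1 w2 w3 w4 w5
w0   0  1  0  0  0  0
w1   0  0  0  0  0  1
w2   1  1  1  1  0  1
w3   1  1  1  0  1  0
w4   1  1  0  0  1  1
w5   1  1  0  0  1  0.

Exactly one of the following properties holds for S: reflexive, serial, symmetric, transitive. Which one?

serial

Reflexive: no — w0 is not related to itself.
Serial: yes — every world has a successor (e.g. w0 S w1).
Symmetric: no — w0 S w1 but not w1 S w0.
Transitive: no — w0 S w1 and w1 S w5, but not w0 S w5.
Only serial holds.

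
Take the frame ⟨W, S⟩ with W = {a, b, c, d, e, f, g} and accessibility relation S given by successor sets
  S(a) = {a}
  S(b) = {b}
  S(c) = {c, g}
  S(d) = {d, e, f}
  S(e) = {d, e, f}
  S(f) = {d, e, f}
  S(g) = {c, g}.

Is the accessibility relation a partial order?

No

Reflexive: yes — every world is S-related to itself.
Transitive: yes — every two-step S-path is closed by a direct edge.
Antisymmetric: no — c S g and g S c with c ≠ g.
So S is not a partial order.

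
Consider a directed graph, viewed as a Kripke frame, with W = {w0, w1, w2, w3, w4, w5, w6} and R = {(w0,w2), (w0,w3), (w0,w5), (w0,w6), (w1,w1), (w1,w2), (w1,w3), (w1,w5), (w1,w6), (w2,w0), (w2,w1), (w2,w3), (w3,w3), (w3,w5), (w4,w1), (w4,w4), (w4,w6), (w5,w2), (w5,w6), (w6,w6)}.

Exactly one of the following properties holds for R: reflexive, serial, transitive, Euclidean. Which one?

Reflexive: no — w0 is not related to itself.
Serial: yes — every world has a successor (e.g. w0 R w2).
Transitive: no — w0 R w2 and w2 R w1, but not w0 R w1.
Euclidean: no — w0 R w2 and w0 R w5, but not w2 R w5.
Only serial holds.

serial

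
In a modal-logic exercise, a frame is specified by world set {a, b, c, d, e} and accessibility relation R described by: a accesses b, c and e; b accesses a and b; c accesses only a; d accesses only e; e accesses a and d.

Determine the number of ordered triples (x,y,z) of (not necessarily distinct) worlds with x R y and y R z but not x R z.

15

Enumerating: (a,b,a), (a,c,a), (a,e,a), (a,e,d), (b,a,c), (b,a,e), (c,a,b), (c,a,c), (c,a,e), (d,e,a), (d,e,d), (e,a,b), (e,a,c), (e,a,e), (e,d,e).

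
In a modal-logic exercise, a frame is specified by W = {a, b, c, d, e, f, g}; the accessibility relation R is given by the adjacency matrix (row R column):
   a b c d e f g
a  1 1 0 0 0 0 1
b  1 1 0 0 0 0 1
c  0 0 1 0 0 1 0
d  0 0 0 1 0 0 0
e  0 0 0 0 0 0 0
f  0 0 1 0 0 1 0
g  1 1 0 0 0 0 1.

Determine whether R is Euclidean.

Euclidean: yes — any two successors of a common world are R-related.

Yes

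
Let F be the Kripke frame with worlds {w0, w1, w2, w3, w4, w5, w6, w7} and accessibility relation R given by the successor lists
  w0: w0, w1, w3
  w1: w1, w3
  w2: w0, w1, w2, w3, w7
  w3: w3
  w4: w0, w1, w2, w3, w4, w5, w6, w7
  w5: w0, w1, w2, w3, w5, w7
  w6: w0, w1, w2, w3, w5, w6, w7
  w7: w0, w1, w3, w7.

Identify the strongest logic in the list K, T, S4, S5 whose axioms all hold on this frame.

S4

Reflexive (axiom T): yes — every world is R-related to itself.
Transitive (axiom 4): yes — every two-step R-path is closed by a direct edge.
Euclidean (axiom 5): no — w0 R w3 and w0 R w1, but not w3 R w1.
So F validates K, T, S4; S5 would additionally require R to be Euclidean. The strongest is S4.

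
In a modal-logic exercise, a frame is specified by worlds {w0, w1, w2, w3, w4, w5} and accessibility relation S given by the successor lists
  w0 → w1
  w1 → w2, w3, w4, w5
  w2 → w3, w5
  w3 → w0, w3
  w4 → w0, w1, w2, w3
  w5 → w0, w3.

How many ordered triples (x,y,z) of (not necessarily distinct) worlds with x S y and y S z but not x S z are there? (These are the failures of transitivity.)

Enumerating: (w0,w1,w2), (w0,w1,w3), (w0,w1,w4), (w0,w1,w5), (w1,w3,w0), (w1,w4,w0), (w1,w4,w1), (w1,w5,w0), (w2,w3,w0), (w2,w5,w0), (w3,w0,w1), (w4,w1,w4), (w4,w1,w5), (w4,w2,w5), (w5,w0,w1).

15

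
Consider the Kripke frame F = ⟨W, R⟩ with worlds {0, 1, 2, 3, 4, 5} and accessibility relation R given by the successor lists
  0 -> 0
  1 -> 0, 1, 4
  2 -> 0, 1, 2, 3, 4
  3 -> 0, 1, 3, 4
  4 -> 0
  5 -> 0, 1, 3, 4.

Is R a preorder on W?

Reflexive: no — 4 is not related to itself.
Transitive: yes — every two-step R-path is closed by a direct edge.
So R is not a preorder.

No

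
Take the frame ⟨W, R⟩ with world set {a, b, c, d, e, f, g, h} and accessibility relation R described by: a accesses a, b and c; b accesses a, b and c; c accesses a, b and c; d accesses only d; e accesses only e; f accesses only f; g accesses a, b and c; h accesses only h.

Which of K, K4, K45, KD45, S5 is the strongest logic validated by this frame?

KD45

Transitive (axiom 4): yes — every two-step R-path is closed by a direct edge.
Euclidean (axiom 5): yes — any two successors of a common world are R-related.
Serial (axiom D): yes — every world has a successor (e.g. a R a).
Reflexive (axiom T): no — g is not related to itself.
So F validates K, K4, K45, KD45; S5 would additionally require R to be reflexive. The strongest is KD45.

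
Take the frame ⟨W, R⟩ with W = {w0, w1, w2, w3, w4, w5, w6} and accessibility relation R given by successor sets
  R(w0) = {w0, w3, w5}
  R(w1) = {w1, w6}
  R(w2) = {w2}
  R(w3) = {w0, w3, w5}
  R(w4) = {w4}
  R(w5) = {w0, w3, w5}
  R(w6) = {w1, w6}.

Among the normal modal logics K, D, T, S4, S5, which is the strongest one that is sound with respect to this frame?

Serial (axiom D): yes — every world has a successor (e.g. w0 R w0).
Reflexive (axiom T): yes — every world is R-related to itself.
Transitive (axiom 4): yes — every two-step R-path is closed by a direct edge.
Euclidean (axiom 5): yes — any two successors of a common world are R-related.
So F validates K, D, T, S4, S5. The strongest is S5.

S5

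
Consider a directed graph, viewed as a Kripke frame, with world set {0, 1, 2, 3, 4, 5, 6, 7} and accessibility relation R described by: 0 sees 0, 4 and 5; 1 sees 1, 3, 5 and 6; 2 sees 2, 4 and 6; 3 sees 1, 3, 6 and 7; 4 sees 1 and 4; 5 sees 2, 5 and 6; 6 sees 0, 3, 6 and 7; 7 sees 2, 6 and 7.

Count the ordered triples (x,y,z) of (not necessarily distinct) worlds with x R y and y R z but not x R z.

Enumerating: (0,4,1), (0,5,2), (0,5,6), (1,3,7), (1,5,2), (1,6,0), (1,6,7), (2,4,1), (2,6,0), (2,6,3), (2,6,7), (3,1,5), … and 16 more.
Total: 28.

28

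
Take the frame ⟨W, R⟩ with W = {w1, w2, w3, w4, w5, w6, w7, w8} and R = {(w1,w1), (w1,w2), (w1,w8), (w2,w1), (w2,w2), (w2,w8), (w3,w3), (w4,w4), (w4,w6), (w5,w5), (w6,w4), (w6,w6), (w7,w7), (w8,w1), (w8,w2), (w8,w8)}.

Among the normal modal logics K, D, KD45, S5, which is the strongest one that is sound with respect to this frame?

Serial (axiom D): yes — every world has a successor (e.g. w1 R w1).
Euclidean (axiom 5): yes — any two successors of a common world are R-related.
Transitive (axiom 4): yes — every two-step R-path is closed by a direct edge.
Reflexive (axiom T): yes — every world is R-related to itself.
So F validates K, D, KD45, S5. The strongest is S5.

S5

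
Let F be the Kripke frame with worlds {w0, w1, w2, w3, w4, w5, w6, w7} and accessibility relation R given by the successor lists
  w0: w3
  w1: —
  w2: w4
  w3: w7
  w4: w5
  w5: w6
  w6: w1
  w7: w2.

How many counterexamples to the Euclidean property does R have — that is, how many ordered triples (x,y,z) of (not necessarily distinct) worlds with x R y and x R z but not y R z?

Enumerating: (w0,w3,w3), (w2,w4,w4), (w3,w7,w7), (w4,w5,w5), (w5,w6,w6), (w6,w1,w1), (w7,w2,w2).

7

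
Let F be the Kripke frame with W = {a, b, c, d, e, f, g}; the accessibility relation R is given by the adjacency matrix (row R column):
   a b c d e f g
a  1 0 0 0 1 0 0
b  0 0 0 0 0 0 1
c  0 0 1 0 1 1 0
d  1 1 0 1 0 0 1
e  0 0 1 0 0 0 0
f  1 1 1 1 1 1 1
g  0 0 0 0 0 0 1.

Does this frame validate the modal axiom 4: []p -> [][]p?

No

By correspondence theory, 4 is valid on a frame iff R is transitive.
Transitive: no — a R e and e R c, but not a R c.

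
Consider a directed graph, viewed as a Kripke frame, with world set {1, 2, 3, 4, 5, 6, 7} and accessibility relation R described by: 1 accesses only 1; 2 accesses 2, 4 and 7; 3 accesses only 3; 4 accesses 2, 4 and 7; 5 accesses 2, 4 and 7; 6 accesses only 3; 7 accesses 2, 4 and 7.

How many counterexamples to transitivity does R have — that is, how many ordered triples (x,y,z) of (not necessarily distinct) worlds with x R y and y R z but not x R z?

R is transitive; there are no such tuples.

0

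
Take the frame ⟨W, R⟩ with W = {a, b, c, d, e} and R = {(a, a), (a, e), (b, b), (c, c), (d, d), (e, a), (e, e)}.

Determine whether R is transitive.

Yes

Transitive: yes — every two-step R-path is closed by a direct edge.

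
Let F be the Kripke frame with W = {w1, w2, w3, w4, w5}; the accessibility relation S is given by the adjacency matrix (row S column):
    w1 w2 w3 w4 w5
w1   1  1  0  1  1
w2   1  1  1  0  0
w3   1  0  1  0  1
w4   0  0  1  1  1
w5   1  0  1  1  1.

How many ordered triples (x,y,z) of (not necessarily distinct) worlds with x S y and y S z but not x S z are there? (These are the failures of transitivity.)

Enumerating: (w1,w2,w3), (w1,w4,w3), (w1,w5,w3), (w2,w1,w4), (w2,w1,w5), (w2,w3,w5), (w3,w1,w2), (w3,w1,w4), (w3,w5,w4), (w4,w3,w1), (w4,w5,w1), (w5,w1,w2).

12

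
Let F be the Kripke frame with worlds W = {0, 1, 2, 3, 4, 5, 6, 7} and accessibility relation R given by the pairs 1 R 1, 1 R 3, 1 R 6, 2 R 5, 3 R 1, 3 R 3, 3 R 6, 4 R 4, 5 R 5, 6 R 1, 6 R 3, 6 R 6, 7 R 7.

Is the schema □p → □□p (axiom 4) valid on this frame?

Yes

Axiom 4 corresponds to the accessibility relation being transitive.
Transitive: yes — every two-step R-path is closed by a direct edge.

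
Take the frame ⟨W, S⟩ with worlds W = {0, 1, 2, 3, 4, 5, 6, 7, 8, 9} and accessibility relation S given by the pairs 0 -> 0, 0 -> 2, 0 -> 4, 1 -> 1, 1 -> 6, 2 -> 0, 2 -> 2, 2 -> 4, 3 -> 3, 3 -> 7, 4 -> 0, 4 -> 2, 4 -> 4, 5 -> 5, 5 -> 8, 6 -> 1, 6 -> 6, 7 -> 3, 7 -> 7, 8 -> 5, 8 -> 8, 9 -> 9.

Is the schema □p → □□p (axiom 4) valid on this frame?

Axiom 4 corresponds to the accessibility relation being transitive.
Transitive: yes — every two-step S-path is closed by a direct edge.

Yes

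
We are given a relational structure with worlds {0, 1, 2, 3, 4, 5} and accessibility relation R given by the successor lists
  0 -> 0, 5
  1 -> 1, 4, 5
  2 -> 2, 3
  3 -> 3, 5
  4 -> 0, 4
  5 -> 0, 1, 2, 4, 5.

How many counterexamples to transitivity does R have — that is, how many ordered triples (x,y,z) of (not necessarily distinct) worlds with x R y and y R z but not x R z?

13

Enumerating: (0,5,1), (0,5,2), (0,5,4), (1,4,0), (1,5,0), (1,5,2), (2,3,5), (3,5,0), (3,5,1), (3,5,2), (3,5,4), (4,0,5), (5,2,3).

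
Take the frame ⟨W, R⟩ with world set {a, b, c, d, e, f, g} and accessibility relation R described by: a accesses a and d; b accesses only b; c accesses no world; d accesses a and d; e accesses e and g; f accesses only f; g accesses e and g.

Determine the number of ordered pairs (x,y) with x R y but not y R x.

R is symmetric; there are no such tuples.

0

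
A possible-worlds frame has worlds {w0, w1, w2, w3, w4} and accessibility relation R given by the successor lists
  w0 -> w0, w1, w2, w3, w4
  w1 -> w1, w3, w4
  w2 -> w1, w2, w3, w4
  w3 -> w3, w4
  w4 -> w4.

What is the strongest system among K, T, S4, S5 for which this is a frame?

Reflexive (axiom T): yes — every world is R-related to itself.
Transitive (axiom 4): yes — every two-step R-path is closed by a direct edge.
Euclidean (axiom 5): no — w0 R w1 and w0 R w2, but not w1 R w2.
So F validates K, T, S4; S5 would additionally require R to be Euclidean. The strongest is S4.

S4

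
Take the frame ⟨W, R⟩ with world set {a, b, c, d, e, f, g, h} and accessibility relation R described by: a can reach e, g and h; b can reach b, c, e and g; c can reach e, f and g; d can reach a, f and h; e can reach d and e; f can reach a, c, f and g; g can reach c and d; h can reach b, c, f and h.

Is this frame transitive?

Transitive: no — a R e and e R d, but not a R d.

No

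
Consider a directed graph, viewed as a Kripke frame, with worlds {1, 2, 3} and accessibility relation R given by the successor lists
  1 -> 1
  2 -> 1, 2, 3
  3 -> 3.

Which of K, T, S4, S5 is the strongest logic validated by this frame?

Reflexive (axiom T): yes — every world is R-related to itself.
Transitive (axiom 4): yes — every two-step R-path is closed by a direct edge.
Euclidean (axiom 5): no — 2 R 1 and 2 R 3, but not 1 R 3.
So F validates K, T, S4; S5 would additionally require R to be Euclidean. The strongest is S4.

S4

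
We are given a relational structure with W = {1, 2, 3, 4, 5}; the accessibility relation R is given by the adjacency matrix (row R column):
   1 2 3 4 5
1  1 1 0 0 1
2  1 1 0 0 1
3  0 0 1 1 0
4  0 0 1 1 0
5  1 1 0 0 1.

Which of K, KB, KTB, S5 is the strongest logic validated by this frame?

Symmetric (axiom B): yes — every pair in R has its reverse in R.
Reflexive (axiom T): yes — every world is R-related to itself.
Euclidean (axiom 5): yes — any two successors of a common world are R-related.
So F validates K, KB, KTB, S5. The strongest is S5.

S5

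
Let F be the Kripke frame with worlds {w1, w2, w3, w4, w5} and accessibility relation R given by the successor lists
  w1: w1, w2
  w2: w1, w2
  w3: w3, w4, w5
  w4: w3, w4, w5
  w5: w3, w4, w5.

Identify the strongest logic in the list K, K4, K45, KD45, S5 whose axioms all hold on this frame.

Transitive (axiom 4): yes — every two-step R-path is closed by a direct edge.
Euclidean (axiom 5): yes — any two successors of a common world are R-related.
Serial (axiom D): yes — every world has a successor (e.g. w1 R w1).
Reflexive (axiom T): yes — every world is R-related to itself.
So F validates K, K4, K45, KD45, S5. The strongest is S5.

S5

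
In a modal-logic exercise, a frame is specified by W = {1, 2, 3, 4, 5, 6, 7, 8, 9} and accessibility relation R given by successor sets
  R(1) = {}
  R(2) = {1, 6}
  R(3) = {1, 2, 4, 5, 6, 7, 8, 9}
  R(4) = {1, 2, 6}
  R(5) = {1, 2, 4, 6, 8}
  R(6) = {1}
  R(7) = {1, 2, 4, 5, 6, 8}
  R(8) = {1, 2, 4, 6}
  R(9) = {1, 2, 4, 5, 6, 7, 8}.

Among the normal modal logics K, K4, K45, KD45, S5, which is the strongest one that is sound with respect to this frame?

K4

Transitive (axiom 4): yes — every two-step R-path is closed by a direct edge.
Euclidean (axiom 5): no — 2 R 1 and 2 R 6, but not 1 R 6.
Serial (axiom D): no — 1 has no R-successor.
Reflexive (axiom T): no — 1 is not related to itself.
So F validates K, K4; K45 would additionally require R to be Euclidean. The strongest is K4.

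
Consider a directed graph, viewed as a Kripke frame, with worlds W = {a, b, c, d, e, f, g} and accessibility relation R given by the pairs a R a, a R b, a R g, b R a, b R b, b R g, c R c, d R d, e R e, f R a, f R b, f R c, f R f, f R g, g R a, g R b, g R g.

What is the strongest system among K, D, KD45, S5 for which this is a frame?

Serial (axiom D): yes — every world has a successor (e.g. a R a).
Euclidean (axiom 5): no — f R a and f R c, but not a R c.
Transitive (axiom 4): yes — every two-step R-path is closed by a direct edge.
Reflexive (axiom T): yes — every world is R-related to itself.
So F validates K, D; KD45 would additionally require R to be Euclidean. The strongest is D.

D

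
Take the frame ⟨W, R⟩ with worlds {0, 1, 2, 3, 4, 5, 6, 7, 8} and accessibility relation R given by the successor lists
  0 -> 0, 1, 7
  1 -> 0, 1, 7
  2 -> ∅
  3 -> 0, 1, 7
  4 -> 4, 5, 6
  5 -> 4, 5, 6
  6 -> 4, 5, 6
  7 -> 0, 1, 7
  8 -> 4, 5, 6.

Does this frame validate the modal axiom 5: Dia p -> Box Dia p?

Yes

Axiom 5 corresponds to the accessibility relation being Euclidean.
Euclidean: yes — any two successors of a common world are R-related.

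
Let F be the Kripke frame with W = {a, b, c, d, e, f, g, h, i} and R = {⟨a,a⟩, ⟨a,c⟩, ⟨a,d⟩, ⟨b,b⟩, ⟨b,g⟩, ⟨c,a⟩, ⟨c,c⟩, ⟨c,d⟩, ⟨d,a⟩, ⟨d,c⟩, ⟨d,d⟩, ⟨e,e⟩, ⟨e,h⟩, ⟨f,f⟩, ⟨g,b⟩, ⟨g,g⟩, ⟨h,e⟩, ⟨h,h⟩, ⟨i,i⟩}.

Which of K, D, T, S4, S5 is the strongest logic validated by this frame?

S5

Serial (axiom D): yes — every world has a successor (e.g. a R a).
Reflexive (axiom T): yes — every world is R-related to itself.
Transitive (axiom 4): yes — every two-step R-path is closed by a direct edge.
Euclidean (axiom 5): yes — any two successors of a common world are R-related.
So F validates K, D, T, S4, S5. The strongest is S5.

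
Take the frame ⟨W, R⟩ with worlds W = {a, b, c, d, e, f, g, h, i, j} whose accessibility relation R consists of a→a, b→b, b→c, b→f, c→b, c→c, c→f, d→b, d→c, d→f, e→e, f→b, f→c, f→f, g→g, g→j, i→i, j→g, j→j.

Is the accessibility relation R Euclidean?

Yes

Euclidean: yes — any two successors of a common world are R-related.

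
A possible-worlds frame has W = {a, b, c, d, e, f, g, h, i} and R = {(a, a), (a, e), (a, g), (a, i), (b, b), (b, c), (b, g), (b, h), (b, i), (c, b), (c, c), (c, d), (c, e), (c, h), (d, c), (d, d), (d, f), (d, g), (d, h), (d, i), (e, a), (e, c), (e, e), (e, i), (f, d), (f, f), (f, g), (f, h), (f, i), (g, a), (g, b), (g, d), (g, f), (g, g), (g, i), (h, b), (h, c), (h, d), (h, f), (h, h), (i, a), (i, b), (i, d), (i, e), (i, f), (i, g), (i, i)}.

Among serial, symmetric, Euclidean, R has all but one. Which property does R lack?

Serial: yes — every world has a successor (e.g. a R a).
Symmetric: yes — every pair in R has its reverse in R.
Euclidean: no — a R e and a R g, but not e R g.
Only Euclidean fails.

Euclidean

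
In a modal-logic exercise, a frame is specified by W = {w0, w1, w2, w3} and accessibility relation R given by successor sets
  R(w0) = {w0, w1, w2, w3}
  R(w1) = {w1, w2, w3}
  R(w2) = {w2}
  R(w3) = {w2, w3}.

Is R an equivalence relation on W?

Reflexive: yes — every world is R-related to itself.
Symmetric: no — w0 R w1 but not w1 R w0.
Transitive: yes — every two-step R-path is closed by a direct edge.
So R is not an equivalence relation.

No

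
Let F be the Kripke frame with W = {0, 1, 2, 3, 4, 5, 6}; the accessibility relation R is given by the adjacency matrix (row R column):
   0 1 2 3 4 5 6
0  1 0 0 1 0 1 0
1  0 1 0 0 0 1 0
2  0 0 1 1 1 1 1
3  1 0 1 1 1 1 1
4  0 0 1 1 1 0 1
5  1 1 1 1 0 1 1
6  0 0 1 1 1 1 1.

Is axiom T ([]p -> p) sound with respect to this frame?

The schema T characterises exactly the reflexive frames.
Reflexive: yes — every world is R-related to itself.

Yes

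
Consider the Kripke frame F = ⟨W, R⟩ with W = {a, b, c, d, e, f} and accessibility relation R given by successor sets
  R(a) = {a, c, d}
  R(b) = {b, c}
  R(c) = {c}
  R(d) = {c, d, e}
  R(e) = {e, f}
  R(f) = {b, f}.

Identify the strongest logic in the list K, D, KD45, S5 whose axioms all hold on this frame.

D

Serial (axiom D): yes — every world has a successor (e.g. a R a).
Euclidean (axiom 5): no — a R c and a R d, but not c R d.
Transitive (axiom 4): no — a R d and d R e, but not a R e.
Reflexive (axiom T): yes — every world is R-related to itself.
So F validates K, D; KD45 would additionally require R to be Euclidean and transitive. The strongest is D.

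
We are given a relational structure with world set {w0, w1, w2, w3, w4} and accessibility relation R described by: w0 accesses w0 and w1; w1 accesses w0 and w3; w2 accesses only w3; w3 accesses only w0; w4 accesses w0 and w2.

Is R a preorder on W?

Reflexive: no — w1 is not related to itself.
Transitive: no — w0 R w1 and w1 R w3, but not w0 R w3.
So R is not a preorder.

No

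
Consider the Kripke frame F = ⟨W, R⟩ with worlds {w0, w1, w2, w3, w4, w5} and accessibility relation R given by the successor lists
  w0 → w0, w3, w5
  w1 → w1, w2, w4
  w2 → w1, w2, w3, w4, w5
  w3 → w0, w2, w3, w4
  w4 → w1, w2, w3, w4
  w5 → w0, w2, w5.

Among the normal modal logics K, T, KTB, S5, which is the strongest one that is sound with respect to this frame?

KTB

Reflexive (axiom T): yes — every world is R-related to itself.
Symmetric (axiom B): yes — every pair in R has its reverse in R.
Euclidean (axiom 5): no — w0 R w3 and w0 R w5, but not w3 R w5.
So F validates K, T, KTB; S5 would additionally require R to be Euclidean. The strongest is KTB.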